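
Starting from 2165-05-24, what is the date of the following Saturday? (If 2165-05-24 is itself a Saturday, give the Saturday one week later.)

May 24, 2165 is a Friday.
From Friday to the next Saturday is 1 day.
May 24, 2165 + 1 = May 25, 2165.

May 25, 2165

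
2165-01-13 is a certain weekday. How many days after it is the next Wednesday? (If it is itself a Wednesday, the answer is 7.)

3

Jan 13, 2165 is a Sunday.
From Sunday to the next Wednesday is 3 days.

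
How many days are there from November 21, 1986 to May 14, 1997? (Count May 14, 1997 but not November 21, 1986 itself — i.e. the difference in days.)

Nov 21, 1986 → Nov 21, 1987: 365 days.
Nov 21, 1987 → Nov 21, 1988: 366 days (Feb 29, 1988 is in that span).
Nov 21, 1988 → Nov 21, 1989: 365 days.
Nov 21, 1989 → Nov 21, 1990: 365 days.
Nov 21, 1990 → Nov 21, 1991: 365 days.
Nov 21, 1991 → Nov 21, 1992: 366 days (Feb 29, 1992 is in that span).
Nov 21, 1992 → Nov 21, 1993: 365 days.
Nov 21, 1993 → Nov 21, 1994: 365 days.
Nov 21, 1994 → Nov 21, 1995: 365 days.
Nov 21, 1995 → Nov 21, 1996: 366 days (Feb 29, 1996 is in that span).
Nov 21, 1996 → Dec 21, 1996: 30 days (November has 30).
Dec 21, 1996 → Jan 21, 1997: 31 days (December has 31).
Jan 21, 1997 → Feb 21, 1997: 31 days (January has 31).
Feb 21, 1997 → Mar 21, 1997: 28 days (February has 28).
Mar 21, 1997 → Apr 21, 1997: 31 days (March has 31).
Apr 21, 1997 → May 14, 1997: 23 days.
Total: 3827 days.

3827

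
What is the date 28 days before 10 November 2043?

−10 → Oct 31, 2043 (end of Oct, 31 days; 18 left).
−18 → Oct 13, 2043.

October 13, 2043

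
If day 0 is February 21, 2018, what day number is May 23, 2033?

Feb 21, 2018 → Feb 21, 2019: 365 days.
Feb 21, 2019 → Feb 21, 2020: 365 days.
Feb 21, 2020 → Feb 21, 2021: 366 days (Feb 29, 2020 is in that span).
Feb 21, 2021 → Feb 21, 2022: 365 days.
Feb 21, 2022 → Feb 21, 2023: 365 days.
Feb 21, 2023 → Feb 21, 2024: 365 days.
Feb 21, 2024 → Feb 21, 2025: 366 days (Feb 29, 2024 is in that span).
Feb 21, 2025 → Feb 21, 2026: 365 days.
Feb 21, 2026 → Feb 21, 2027: 365 days.
Feb 21, 2027 → Feb 21, 2028: 365 days.
Feb 21, 2028 → Feb 21, 2029: 366 days (Feb 29, 2028 is in that span).
Feb 21, 2029 → Feb 21, 2030: 365 days.
Feb 21, 2030 → Feb 21, 2031: 365 days.
Feb 21, 2031 → Feb 21, 2032: 365 days.
Feb 21, 2032 → Feb 21, 2033: 366 days (Feb 29, 2032 is in that span).
Feb 21, 2033 → Mar 21, 2033: 28 days (February has 28).
Mar 21, 2033 → Apr 21, 2033: 31 days (March has 31).
Apr 21, 2033 → May 21, 2033: 30 days (April has 30).
May 21, 2033 → May 23, 2033: 2 days.
Total: 5570 days.

5570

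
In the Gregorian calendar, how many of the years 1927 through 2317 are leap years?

95

Multiples of 4 in [1927,2317]: 98.
Of those, multiples of 100: 4 (not leap unless ÷400).
Multiples of 400: 1.
Leap years = 98 − 4 + 1 = 95.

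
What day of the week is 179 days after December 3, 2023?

Dec 3, 2023 is a Sunday.
179 mod 7 = 4, so 179 days after a Sunday is Sunday + 4 = Thursday.

Thursday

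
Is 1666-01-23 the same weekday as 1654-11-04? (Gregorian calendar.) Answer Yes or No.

From Nov 4, 1654 to Jan 23, 1666 is 4098 days.
4098 mod 7 = 3, so they are different weekdays.
(Nov 4, 1654 is a Wednesday; Jan 23, 1666 is a Saturday.)

No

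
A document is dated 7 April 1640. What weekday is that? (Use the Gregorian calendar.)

Saturday

Doomsday rule: the anchor day for the 1600s is Tuesday. For year 40: 40÷12 = 3 r 4, and 4÷4 = 1, so 3+4+1 = 8.
Tuesday + 8 ≡ Wednesday — that's 1640's doomsday.
In April the doomsday date is Apr 4.
Apr 7 is 3 days after Apr 4; 3 mod 7 = 3, so Wednesday + 3 = Saturday.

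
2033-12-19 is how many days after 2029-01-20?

1794

Jan 20, 2029 → Jan 20, 2030: 365 days.
Jan 20, 2030 → Jan 20, 2031: 365 days.
Jan 20, 2031 → Jan 20, 2032: 365 days.
Jan 20, 2032 → Jan 20, 2033: 366 days (Feb 29, 2032 is in that span).
Jan 20, 2033 → Feb 20, 2033: 31 days (January has 31).
Feb 20, 2033 → Mar 20, 2033: 28 days (February has 28).
Mar 20, 2033 → Apr 20, 2033: 31 days (March has 31).
Apr 20, 2033 → May 20, 2033: 30 days (April has 30).
May 20, 2033 → Jun 20, 2033: 31 days (May has 31).
Jun 20, 2033 → Jul 20, 2033: 30 days (June has 30).
Jul 20, 2033 → Aug 20, 2033: 31 days (July has 31).
Aug 20, 2033 → Sep 20, 2033: 31 days (August has 31).
Sep 20, 2033 → Oct 20, 2033: 30 days (September has 30).
Oct 20, 2033 → Nov 20, 2033: 31 days (October has 31).
Nov 20, 2033 → Dec 19, 2033: 29 days.
Total: 1794 days.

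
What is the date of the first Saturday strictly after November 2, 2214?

November 5, 2214

Nov 2, 2214 is a Wednesday.
From Wednesday to the next Saturday is 3 days.
Nov 2, 2214 + 3 = Nov 5, 2214.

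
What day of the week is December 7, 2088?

Tuesday

January 1, 2088 is a Thursday.
Jan 1, 2088 → Feb 1, 2088: 31 days (January has 31).
Feb 1, 2088 → Mar 1, 2088: 29 days (February has 29).
Mar 1, 2088 → Apr 1, 2088: 31 days (March has 31).
Apr 1, 2088 → May 1, 2088: 30 days (April has 30).
May 1, 2088 → Jun 1, 2088: 31 days (May has 31).
Jun 1, 2088 → Jul 1, 2088: 30 days (June has 30).
Jul 1, 2088 → Aug 1, 2088: 31 days (July has 31).
Aug 1, 2088 → Sep 1, 2088: 31 days (August has 31).
Sep 1, 2088 → Oct 1, 2088: 30 days (September has 30).
Oct 1, 2088 → Nov 1, 2088: 31 days (October has 31).
Nov 1, 2088 → Dec 1, 2088: 30 days (November has 30).
Dec 1, 2088 → Dec 7, 2088: 6 days.
Total: 341 days.
341 mod 7 = 5, so Thursday + 5 = Tuesday.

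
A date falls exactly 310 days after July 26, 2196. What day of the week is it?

Jul 26, 2196 is a Tuesday.
310 mod 7 = 2, so 310 days after a Tuesday is Tuesday + 2 = Thursday.

Thursday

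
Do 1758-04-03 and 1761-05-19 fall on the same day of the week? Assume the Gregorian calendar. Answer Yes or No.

No

From Apr 3, 1758 to May 19, 1761 is 1142 days.
1142 mod 7 = 1, so they are different weekdays.
(Apr 3, 1758 is a Monday; May 19, 1761 is a Tuesday.)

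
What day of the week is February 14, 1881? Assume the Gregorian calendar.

Doomsday rule: the anchor day for the 1800s is Friday. For year 81: 81÷12 = 6 r 9, and 9÷4 = 2, so 6+9+2 = 17.
Friday + 17 ≡ Monday — that's 1881's doomsday.
In February the doomsday date is Feb 28 (1881 is not a leap year).
Feb 14 is 14 days before Feb 28; 14 mod 7 = 0, so Monday − 0 = Monday.

Monday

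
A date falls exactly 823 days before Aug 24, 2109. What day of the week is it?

First find the weekday of Aug 24, 2109. Doomsday rule: the anchor day for the 2100s is Sunday. For year 09: 9÷12 = 0 r 9, and 9÷4 = 2, so 0+9+2 = 11.
Sunday + 11 ≡ Thursday — that's 2109's doomsday.
In August the doomsday date is Aug 8.
Aug 24 is 16 days after Aug 8; 16 mod 7 = 2, so Thursday + 2 = Saturday.
823 mod 7 = 4, so 823 days before a Saturday is Saturday − 4 = Tuesday.

Tuesday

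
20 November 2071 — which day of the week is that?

Friday

Doomsday rule: the anchor day for the 2000s is Tuesday. For year 71: 71÷12 = 5 r 11, and 11÷4 = 2, so 5+11+2 = 18.
Tuesday + 18 ≡ Saturday — that's 2071's doomsday.
In November the doomsday date is Nov 7.
Nov 20 is 13 days after Nov 7; 13 mod 7 = 6, so Saturday + 6 = Friday.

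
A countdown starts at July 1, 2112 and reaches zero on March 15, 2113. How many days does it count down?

257

Jul 1, 2112 → Aug 1, 2112: 31 days (July has 31).
Aug 1, 2112 → Sep 1, 2112: 31 days (August has 31).
Sep 1, 2112 → Oct 1, 2112: 30 days (September has 30).
Oct 1, 2112 → Nov 1, 2112: 31 days (October has 31).
Nov 1, 2112 → Dec 1, 2112: 30 days (November has 30).
Dec 1, 2112 → Jan 1, 2113: 31 days (December has 31).
Jan 1, 2113 → Feb 1, 2113: 31 days (January has 31).
Feb 1, 2113 → Mar 1, 2113: 28 days (February has 28).
Mar 1, 2113 → Mar 15, 2113: 14 days.
Total: 257 days.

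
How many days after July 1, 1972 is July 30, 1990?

Jul 1, 1972 → Jul 1, 1973: 365 days.
Jul 1, 1973 → Jul 1, 1974: 365 days.
Jul 1, 1974 → Jul 1, 1975: 365 days.
Jul 1, 1975 → Jul 1, 1976: 366 days (Feb 29, 1976 is in that span).
Jul 1, 1976 → Jul 1, 1977: 365 days.
Jul 1, 1977 → Jul 1, 1978: 365 days.
Jul 1, 1978 → Jul 1, 1979: 365 days.
Jul 1, 1979 → Jul 1, 1980: 366 days (Feb 29, 1980 is in that span).
Jul 1, 1980 → Jul 1, 1981: 365 days.
Jul 1, 1981 → Jul 1, 1982: 365 days.
Jul 1, 1982 → Jul 1, 1983: 365 days.
Jul 1, 1983 → Jul 1, 1984: 366 days (Feb 29, 1984 is in that span).
Jul 1, 1984 → Jul 1, 1985: 365 days.
Jul 1, 1985 → Jul 1, 1986: 365 days.
Jul 1, 1986 → Jul 1, 1987: 365 days.
Jul 1, 1987 → Jul 1, 1988: 366 days (Feb 29, 1988 is in that span).
Jul 1, 1988 → Jul 1, 1989: 365 days.
Jul 1, 1989 → Aug 1, 1989: 31 days (July has 31).
Aug 1, 1989 → Sep 1, 1989: 31 days (August has 31).
Sep 1, 1989 → Oct 1, 1989: 30 days (September has 30).
Oct 1, 1989 → Nov 1, 1989: 31 days (October has 31).
Nov 1, 1989 → Dec 1, 1989: 30 days (November has 30).
Dec 1, 1989 → Jan 1, 1990: 31 days (December has 31).
Jan 1, 1990 → Feb 1, 1990: 31 days (January has 31).
Feb 1, 1990 → Mar 1, 1990: 28 days (February has 28).
Mar 1, 1990 → Apr 1, 1990: 31 days (March has 31).
Apr 1, 1990 → May 1, 1990: 30 days (April has 30).
May 1, 1990 → Jun 1, 1990: 31 days (May has 31).
Jun 1, 1990 → Jul 1, 1990: 30 days (June has 30).
Jul 1, 1990 → Jul 30, 1990: 29 days.
Total: 6603 days.

6603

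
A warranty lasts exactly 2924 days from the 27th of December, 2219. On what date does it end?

December 29, 2227

+366 (one year; includes Feb 29, 2220) → Dec 27, 2220 (2558 left).
+365 (one year) → Dec 27, 2221 (2193 left).
+365 (one year) → Dec 27, 2222 (1828 left).
+365 (one year) → Dec 27, 2223 (1463 left).
+366 (one year; includes Feb 29, 2224) → Dec 27, 2224 (1097 left).
+365 (one year) → Dec 27, 2225 (732 left).
+365 (one year) → Dec 27, 2226 (367 left).
Dec has 31 days: +5 → Jan 1, 2227 (362 left).
Jan has 31 days: +31 → Feb 1, 2227 (331 left).
Feb has 28 days: +28 → Mar 1, 2227 (303 left).
Mar has 31 days: +31 → Apr 1, 2227 (272 left).
Apr has 30 days: +30 → May 1, 2227 (242 left).
May has 31 days: +31 → Jun 1, 2227 (211 left).
Jun has 30 days: +30 → Jul 1, 2227 (181 left).
Jul has 31 days: +31 → Aug 1, 2227 (150 left).
Aug has 31 days: +31 → Sep 1, 2227 (119 left).
Sep has 30 days: +30 → Oct 1, 2227 (89 left).
Oct has 31 days: +31 → Nov 1, 2227 (58 left).
Nov has 30 days: +30 → Dec 1, 2227 (28 left).
+28 → Dec 29, 2227.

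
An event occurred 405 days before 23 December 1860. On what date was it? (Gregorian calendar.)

November 14, 1859

−366 (one year; includes Feb 29, 1860) → Dec 23, 1859 (39 left).
−23 → Nov 30, 1859 (end of Nov, 30 days; 16 left).
−16 → Nov 14, 1859.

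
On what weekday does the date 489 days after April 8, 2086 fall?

Apr 8, 2086 is a Monday.
489 mod 7 = 6, so 489 days after a Monday is Monday + 6 = Sunday.

Sunday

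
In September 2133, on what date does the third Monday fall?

September 1, 2133 is a Tuesday.
The first Monday is therefore September 7 (6 days later).
The third Monday is 7 + 2×7 = September 21.

September 21, 2133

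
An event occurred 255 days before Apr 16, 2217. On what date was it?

−16 → Mar 31, 2217 (end of Mar, 31 days; 239 left).
−31 → Feb 28, 2217 (end of Feb, 28 days; 208 left).
−28 → Jan 31, 2217 (end of Jan, 31 days; 180 left).
−31 → Dec 31, 2216 (end of Dec, 31 days; 149 left).
−31 → Nov 30, 2216 (end of Nov, 30 days; 118 left).
−30 → Oct 31, 2216 (end of Oct, 31 days; 88 left).
−31 → Sep 30, 2216 (end of Sep, 30 days; 57 left).
−30 → Aug 31, 2216 (end of Aug, 31 days; 27 left).
−27 → Aug 4, 2216.

August 4, 2216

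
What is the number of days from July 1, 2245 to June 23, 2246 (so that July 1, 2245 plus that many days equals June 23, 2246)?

Jul 1, 2245 → Aug 1, 2245: 31 days (July has 31).
Aug 1, 2245 → Sep 1, 2245: 31 days (August has 31).
Sep 1, 2245 → Oct 1, 2245: 30 days (September has 30).
Oct 1, 2245 → Nov 1, 2245: 31 days (October has 31).
Nov 1, 2245 → Dec 1, 2245: 30 days (November has 30).
Dec 1, 2245 → Jan 1, 2246: 31 days (December has 31).
Jan 1, 2246 → Feb 1, 2246: 31 days (January has 31).
Feb 1, 2246 → Mar 1, 2246: 28 days (February has 28).
Mar 1, 2246 → Apr 1, 2246: 31 days (March has 31).
Apr 1, 2246 → May 1, 2246: 30 days (April has 30).
May 1, 2246 → Jun 1, 2246: 31 days (May has 31).
Jun 1, 2246 → Jun 23, 2246: 22 days.
Total: 357 days.

357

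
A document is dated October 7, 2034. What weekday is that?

January 1, 2034 is a Sunday.
Jan 1, 2034 → Feb 1, 2034: 31 days (January has 31).
Feb 1, 2034 → Mar 1, 2034: 28 days (February has 28).
Mar 1, 2034 → Apr 1, 2034: 31 days (March has 31).
Apr 1, 2034 → May 1, 2034: 30 days (April has 30).
May 1, 2034 → Jun 1, 2034: 31 days (May has 31).
Jun 1, 2034 → Jul 1, 2034: 30 days (June has 30).
Jul 1, 2034 → Aug 1, 2034: 31 days (July has 31).
Aug 1, 2034 → Sep 1, 2034: 31 days (August has 31).
Sep 1, 2034 → Oct 1, 2034: 30 days (September has 30).
Oct 1, 2034 → Oct 7, 2034: 6 days.
Total: 279 days.
279 mod 7 = 6, so Sunday + 6 = Saturday.

Saturday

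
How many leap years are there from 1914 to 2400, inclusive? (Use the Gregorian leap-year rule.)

Multiples of 4 in [1914,2400]: 122.
Of those, multiples of 100: 5 (not leap unless ÷400).
Multiples of 400: 2.
Leap years = 122 − 5 + 2 = 119.

119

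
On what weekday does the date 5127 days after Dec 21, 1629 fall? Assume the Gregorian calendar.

Monday

First find the weekday of Dec 21, 1629. Doomsday rule: the anchor day for the 1600s is Tuesday. For year 29: 29÷12 = 2 r 5, and 5÷4 = 1, so 2+5+1 = 8.
Tuesday + 8 ≡ Wednesday — that's 1629's doomsday.
In December the doomsday date is Dec 12.
Dec 21 is 9 days after Dec 12; 9 mod 7 = 2, so Wednesday + 2 = Friday.
5127 mod 7 = 3, so 5127 days after a Friday is Friday + 3 = Monday.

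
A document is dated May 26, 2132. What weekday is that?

Monday

Doomsday rule: the anchor day for the 2100s is Sunday. For year 32: 32÷12 = 2 r 8, and 8÷4 = 2, so 2+8+2 = 12.
Sunday + 12 ≡ Friday — that's 2132's doomsday.
In May the doomsday date is May 9.
May 26 is 17 days after May 9; 17 mod 7 = 3, so Friday + 3 = Monday.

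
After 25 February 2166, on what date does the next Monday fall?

March 3, 2166

Feb 25, 2166 is a Tuesday.
From Tuesday to the next Monday is 6 days.
Feb 25, 2166 + 6 = Mar 3, 2166.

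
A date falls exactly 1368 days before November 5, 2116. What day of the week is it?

Monday

Nov 5, 2116 is a Thursday.
1368 mod 7 = 3, so 1368 days before a Thursday is Thursday − 3 = Monday.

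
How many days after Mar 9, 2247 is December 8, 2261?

Mar 9, 2247 → Mar 9, 2248: 366 days (Feb 29, 2248 is in that span).
Mar 9, 2248 → Mar 9, 2249: 365 days.
Mar 9, 2249 → Mar 9, 2250: 365 days.
Mar 9, 2250 → Mar 9, 2251: 365 days.
Mar 9, 2251 → Mar 9, 2252: 366 days (Feb 29, 2252 is in that span).
Mar 9, 2252 → Mar 9, 2253: 365 days.
Mar 9, 2253 → Mar 9, 2254: 365 days.
Mar 9, 2254 → Mar 9, 2255: 365 days.
Mar 9, 2255 → Mar 9, 2256: 366 days (Feb 29, 2256 is in that span).
Mar 9, 2256 → Mar 9, 2257: 365 days.
Mar 9, 2257 → Mar 9, 2258: 365 days.
Mar 9, 2258 → Mar 9, 2259: 365 days.
Mar 9, 2259 → Mar 9, 2260: 366 days (Feb 29, 2260 is in that span).
Mar 9, 2260 → Mar 9, 2261: 365 days.
Mar 9, 2261 → Apr 9, 2261: 31 days (March has 31).
Apr 9, 2261 → May 9, 2261: 30 days (April has 30).
May 9, 2261 → Jun 9, 2261: 31 days (May has 31).
Jun 9, 2261 → Jul 9, 2261: 30 days (June has 30).
Jul 9, 2261 → Aug 9, 2261: 31 days (July has 31).
Aug 9, 2261 → Sep 9, 2261: 31 days (August has 31).
Sep 9, 2261 → Oct 9, 2261: 30 days (September has 30).
Oct 9, 2261 → Nov 9, 2261: 31 days (October has 31).
Nov 9, 2261 → Dec 8, 2261: 29 days.
Total: 5388 days.

5388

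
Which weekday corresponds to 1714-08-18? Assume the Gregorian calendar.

Doomsday rule: the anchor day for the 1700s is Sunday. For year 14: 14÷12 = 1 r 2, and 2÷4 = 0, so 1+2+0 = 3.
Sunday + 3 ≡ Wednesday — that's 1714's doomsday.
In August the doomsday date is Aug 8.
Aug 18 is 10 days after Aug 8; 10 mod 7 = 3, so Wednesday + 3 = Saturday.

Saturday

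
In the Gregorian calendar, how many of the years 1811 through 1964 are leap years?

Multiples of 4 in [1811,1964]: 39.
Of those, multiples of 100: 1 (not leap unless ÷400).
Multiples of 400: 0.
Leap years = 39 − 1 + 0 = 38.

38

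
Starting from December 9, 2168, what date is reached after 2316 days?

+365 (one year) → Dec 9, 2169 (1951 left).
+365 (one year) → Dec 9, 2170 (1586 left).
+365 (one year) → Dec 9, 2171 (1221 left).
+366 (one year; includes Feb 29, 2172) → Dec 9, 2172 (855 left).
+365 (one year) → Dec 9, 2173 (490 left).
+365 (one year) → Dec 9, 2174 (125 left).
Dec has 31 days: +23 → Jan 1, 2175 (102 left).
Jan has 31 days: +31 → Feb 1, 2175 (71 left).
Feb has 28 days: +28 → Mar 1, 2175 (43 left).
Mar has 31 days: +31 → Apr 1, 2175 (12 left).
+12 → Apr 13, 2175.

April 13, 2175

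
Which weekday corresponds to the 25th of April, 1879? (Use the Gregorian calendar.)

Doomsday rule: the anchor day for the 1800s is Friday. For year 79: 79÷12 = 6 r 7, and 7÷4 = 1, so 6+7+1 = 14.
Friday + 14 ≡ Friday — that's 1879's doomsday.
In April the doomsday date is Apr 4.
Apr 25 is 21 days after Apr 4; 21 mod 7 = 0, so Friday + 0 = Friday.

Friday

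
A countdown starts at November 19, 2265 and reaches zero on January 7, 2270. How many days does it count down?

1510

Nov 19, 2265 → Nov 19, 2266: 365 days.
Nov 19, 2266 → Nov 19, 2267: 365 days.
Nov 19, 2267 → Nov 19, 2268: 366 days (Feb 29, 2268 is in that span).
Nov 19, 2268 → Nov 19, 2269: 365 days.
Nov 19, 2269 → Dec 19, 2269: 30 days (November has 30).
Dec 19, 2269 → Jan 7, 2270: 19 days.
Total: 1510 days.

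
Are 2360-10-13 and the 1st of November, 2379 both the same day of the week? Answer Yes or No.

Yes

From Oct 13, 2360 to Nov 1, 2379 is 6958 days.
6958 mod 7 = 0, so they are the same weekday.
(Oct 13, 2360 is a Thursday; Nov 1, 2379 is a Thursday.)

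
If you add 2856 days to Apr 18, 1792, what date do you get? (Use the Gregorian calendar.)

February 12, 1800

+365 (one year) → Apr 18, 1793 (2491 left).
+365 (one year) → Apr 18, 1794 (2126 left).
+365 (one year) → Apr 18, 1795 (1761 left).
+366 (one year; includes Feb 29, 1796) → Apr 18, 1796 (1395 left).
+365 (one year) → Apr 18, 1797 (1030 left).
+365 (one year) → Apr 18, 1798 (665 left).
+365 (one year) → Apr 18, 1799 (300 left).
Apr has 30 days: +13 → May 1, 1799 (287 left).
May has 31 days: +31 → Jun 1, 1799 (256 left).
Jun has 30 days: +30 → Jul 1, 1799 (226 left).
Jul has 31 days: +31 → Aug 1, 1799 (195 left).
Aug has 31 days: +31 → Sep 1, 1799 (164 left).
Sep has 30 days: +30 → Oct 1, 1799 (134 left).
Oct has 31 days: +31 → Nov 1, 1799 (103 left).
Nov has 30 days: +30 → Dec 1, 1799 (73 left).
Dec has 31 days: +31 → Jan 1, 1800 (42 left).
Jan has 31 days: +31 → Feb 1, 1800 (11 left).
+11 → Feb 12, 1800.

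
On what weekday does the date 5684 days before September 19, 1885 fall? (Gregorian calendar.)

First find the weekday of Sep 19, 1885. Doomsday rule: the anchor day for the 1800s is Friday. For year 85: 85÷12 = 7 r 1, and 1÷4 = 0, so 7+1+0 = 8.
Friday + 8 ≡ Saturday — that's 1885's doomsday.
In September the doomsday date is Sep 5.
Sep 19 is 14 days after Sep 5; 14 mod 7 = 0, so Saturday + 0 = Saturday.
5684 mod 7 = 0, so 5684 days before a Saturday is Saturday − 0 = Saturday.

Saturday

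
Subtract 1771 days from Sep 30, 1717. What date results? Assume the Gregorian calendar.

November 24, 1712

−365 (one year) → Sep 30, 1716 (1406 left).
−366 (one year; includes Feb 29, 1716) → Sep 30, 1715 (1040 left).
−365 (one year) → Sep 30, 1714 (675 left).
−365 (one year) → Sep 30, 1713 (310 left).
−30 → Aug 31, 1713 (end of Aug, 31 days; 280 left).
−31 → Jul 31, 1713 (end of Jul, 31 days; 249 left).
−31 → Jun 30, 1713 (end of Jun, 30 days; 218 left).
−30 → May 31, 1713 (end of May, 31 days; 188 left).
−31 → Apr 30, 1713 (end of Apr, 30 days; 157 left).
−30 → Mar 31, 1713 (end of Mar, 31 days; 127 left).
−31 → Feb 28, 1713 (end of Feb, 28 days; 96 left).
−28 → Jan 31, 1713 (end of Jan, 31 days; 68 left).
−31 → Dec 31, 1712 (end of Dec, 31 days; 37 left).
−31 → Nov 30, 1712 (end of Nov, 30 days; 6 left).
−6 → Nov 24, 1712.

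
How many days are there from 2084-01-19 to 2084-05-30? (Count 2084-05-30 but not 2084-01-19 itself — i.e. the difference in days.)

132

Jan 19, 2084 → Feb 19, 2084: 31 days (January has 31).
Feb 19, 2084 → Mar 19, 2084: 29 days (February has 29).
Mar 19, 2084 → Apr 19, 2084: 31 days (March has 31).
Apr 19, 2084 → May 19, 2084: 30 days (April has 30).
May 19, 2084 → May 30, 2084: 11 days.
Total: 132 days.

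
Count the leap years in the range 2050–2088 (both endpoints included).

Multiples of 4 in [2050,2088]: 10.
Of those, multiples of 100: 0 (not leap unless ÷400).
Multiples of 400: 0.
Leap years = 10 − 0 + 0 = 10.

10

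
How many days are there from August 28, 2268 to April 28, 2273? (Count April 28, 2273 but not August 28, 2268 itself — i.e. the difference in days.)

Aug 28, 2268 → Aug 28, 2269: 365 days.
Aug 28, 2269 → Aug 28, 2270: 365 days.
Aug 28, 2270 → Aug 28, 2271: 365 days.
Aug 28, 2271 → Aug 28, 2272: 366 days (Feb 29, 2272 is in that span).
Aug 28, 2272 → Sep 28, 2272: 31 days (August has 31).
Sep 28, 2272 → Oct 28, 2272: 30 days (September has 30).
Oct 28, 2272 → Nov 28, 2272: 31 days (October has 31).
Nov 28, 2272 → Dec 28, 2272: 30 days (November has 30).
Dec 28, 2272 → Jan 28, 2273: 31 days (December has 31).
Jan 28, 2273 → Feb 28, 2273: 31 days (January has 31).
Feb 28, 2273 → Mar 28, 2273: 28 days (February has 28).
Mar 28, 2273 → Apr 28, 2273: 31 days.
Total: 1704 days.

1704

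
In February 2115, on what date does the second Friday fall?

February 1, 2115 is a Friday.
The first Friday is therefore February 1 (same day).
The second Friday is 1 + 1×7 = February 8.

February 8, 2115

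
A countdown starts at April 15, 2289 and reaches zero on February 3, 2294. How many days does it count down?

1755

Apr 15, 2289 → Apr 15, 2290: 365 days.
Apr 15, 2290 → Apr 15, 2291: 365 days.
Apr 15, 2291 → Apr 15, 2292: 366 days (Feb 29, 2292 is in that span).
Apr 15, 2292 → Apr 15, 2293: 365 days.
Apr 15, 2293 → May 15, 2293: 30 days (April has 30).
May 15, 2293 → Jun 15, 2293: 31 days (May has 31).
Jun 15, 2293 → Jul 15, 2293: 30 days (June has 30).
Jul 15, 2293 → Aug 15, 2293: 31 days (July has 31).
Aug 15, 2293 → Sep 15, 2293: 31 days (August has 31).
Sep 15, 2293 → Oct 15, 2293: 30 days (September has 30).
Oct 15, 2293 → Nov 15, 2293: 31 days (October has 31).
Nov 15, 2293 → Dec 15, 2293: 30 days (November has 30).
Dec 15, 2293 → Jan 15, 2294: 31 days (December has 31).
Jan 15, 2294 → Feb 3, 2294: 19 days.
Total: 1755 days.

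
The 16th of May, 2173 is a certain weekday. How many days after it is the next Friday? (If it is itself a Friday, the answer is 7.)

5

May 16, 2173 is a Sunday.
From Sunday to the next Friday is 5 days.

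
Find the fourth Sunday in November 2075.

November 24, 2075

November 1, 2075 is a Friday.
The first Sunday is therefore November 3 (2 days later).
The fourth Sunday is 3 + 3×7 = November 24.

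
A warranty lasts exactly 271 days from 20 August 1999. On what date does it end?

May 17, 2000

Aug has 31 days: +12 → Sep 1, 1999 (259 left).
Sep has 30 days: +30 → Oct 1, 1999 (229 left).
Oct has 31 days: +31 → Nov 1, 1999 (198 left).
Nov has 30 days: +30 → Dec 1, 1999 (168 left).
Dec has 31 days: +31 → Jan 1, 2000 (137 left).
Jan has 31 days: +31 → Feb 1, 2000 (106 left).
Feb has 29 days: +29 → Mar 1, 2000 (77 left).
Mar has 31 days: +31 → Apr 1, 2000 (46 left).
Apr has 30 days: +30 → May 1, 2000 (16 left).
+16 → May 17, 2000.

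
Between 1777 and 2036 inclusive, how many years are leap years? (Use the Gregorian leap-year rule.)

Multiples of 4 in [1777,2036]: 65.
Of those, multiples of 100: 3 (not leap unless ÷400).
Multiples of 400: 1.
Leap years = 65 − 3 + 1 = 63.

63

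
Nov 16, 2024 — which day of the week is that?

Saturday

Doomsday rule: the anchor day for the 2000s is Tuesday. For year 24: 24÷12 = 2 r 0, and 0÷4 = 0, so 2+0+0 = 2.
Tuesday + 2 ≡ Thursday — that's 2024's doomsday.
In November the doomsday date is Nov 7.
Nov 16 is 9 days after Nov 7; 9 mod 7 = 2, so Thursday + 2 = Saturday.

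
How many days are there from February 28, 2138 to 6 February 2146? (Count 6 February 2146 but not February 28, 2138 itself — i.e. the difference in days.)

2900

Feb 28, 2138 → Feb 28, 2139: 365 days.
Feb 28, 2139 → Feb 28, 2140: 365 days.
Feb 28, 2140 → Feb 28, 2141: 366 days (Feb 29, 2140 is in that span).
Feb 28, 2141 → Feb 28, 2142: 365 days.
Feb 28, 2142 → Feb 28, 2143: 365 days.
Feb 28, 2143 → Feb 28, 2144: 365 days.
Feb 28, 2144 → Feb 28, 2145: 366 days (Feb 29, 2144 is in that span).
Feb 28, 2145 → Mar 28, 2145: 28 days (February has 28).
Mar 28, 2145 → Apr 28, 2145: 31 days (March has 31).
Apr 28, 2145 → May 28, 2145: 30 days (April has 30).
May 28, 2145 → Jun 28, 2145: 31 days (May has 31).
Jun 28, 2145 → Jul 28, 2145: 30 days (June has 30).
Jul 28, 2145 → Aug 28, 2145: 31 days (July has 31).
Aug 28, 2145 → Sep 28, 2145: 31 days (August has 31).
Sep 28, 2145 → Oct 28, 2145: 30 days (September has 30).
Oct 28, 2145 → Nov 28, 2145: 31 days (October has 31).
Nov 28, 2145 → Dec 28, 2145: 30 days (November has 30).
Dec 28, 2145 → Jan 28, 2146: 31 days (December has 31).
Jan 28, 2146 → Feb 6, 2146: 9 days.
Total: 2900 days.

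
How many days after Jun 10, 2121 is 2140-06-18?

Jun 10, 2121 → Jun 10, 2122: 365 days.
Jun 10, 2122 → Jun 10, 2123: 365 days.
Jun 10, 2123 → Jun 10, 2124: 366 days (Feb 29, 2124 is in that span).
Jun 10, 2124 → Jun 10, 2125: 365 days.
Jun 10, 2125 → Jun 10, 2126: 365 days.
Jun 10, 2126 → Jun 10, 2127: 365 days.
Jun 10, 2127 → Jun 10, 2128: 366 days (Feb 29, 2128 is in that span).
Jun 10, 2128 → Jun 10, 2129: 365 days.
Jun 10, 2129 → Jun 10, 2130: 365 days.
Jun 10, 2130 → Jun 10, 2131: 365 days.
Jun 10, 2131 → Jun 10, 2132: 366 days (Feb 29, 2132 is in that span).
Jun 10, 2132 → Jun 10, 2133: 365 days.
Jun 10, 2133 → Jun 10, 2134: 365 days.
Jun 10, 2134 → Jun 10, 2135: 365 days.
Jun 10, 2135 → Jun 10, 2136: 366 days (Feb 29, 2136 is in that span).
Jun 10, 2136 → Jun 10, 2137: 365 days.
Jun 10, 2137 → Jun 10, 2138: 365 days.
Jun 10, 2138 → Jun 10, 2139: 365 days.
Jun 10, 2139 → Jul 10, 2139: 30 days (June has 30).
Jul 10, 2139 → Aug 10, 2139: 31 days (July has 31).
Aug 10, 2139 → Sep 10, 2139: 31 days (August has 31).
Sep 10, 2139 → Oct 10, 2139: 30 days (September has 30).
Oct 10, 2139 → Nov 10, 2139: 31 days (October has 31).
Nov 10, 2139 → Dec 10, 2139: 30 days (November has 30).
Dec 10, 2139 → Jan 10, 2140: 31 days (December has 31).
Jan 10, 2140 → Feb 10, 2140: 31 days (January has 31).
Feb 10, 2140 → Mar 10, 2140: 29 days (February has 29).
Mar 10, 2140 → Apr 10, 2140: 31 days (March has 31).
Apr 10, 2140 → May 10, 2140: 30 days (April has 30).
May 10, 2140 → Jun 10, 2140: 31 days (May has 31).
Jun 10, 2140 → Jun 18, 2140: 8 days.
Total: 6948 days.

6948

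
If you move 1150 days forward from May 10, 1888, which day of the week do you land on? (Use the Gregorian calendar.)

Saturday

May 10, 1888 is a Thursday.
1150 mod 7 = 2, so 1150 days after a Thursday is Thursday + 2 = Saturday.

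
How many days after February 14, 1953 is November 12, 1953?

Feb 14, 1953 → Mar 14, 1953: 28 days (February has 28).
Mar 14, 1953 → Apr 14, 1953: 31 days (March has 31).
Apr 14, 1953 → May 14, 1953: 30 days (April has 30).
May 14, 1953 → Jun 14, 1953: 31 days (May has 31).
Jun 14, 1953 → Jul 14, 1953: 30 days (June has 30).
Jul 14, 1953 → Aug 14, 1953: 31 days (July has 31).
Aug 14, 1953 → Sep 14, 1953: 31 days (August has 31).
Sep 14, 1953 → Oct 14, 1953: 30 days (September has 30).
Oct 14, 1953 → Nov 12, 1953: 29 days.
Total: 271 days.

271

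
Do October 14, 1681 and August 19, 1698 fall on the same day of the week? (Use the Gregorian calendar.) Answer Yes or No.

From Oct 14, 1681 to Aug 19, 1698 is 6153 days.
6153 mod 7 = 0, so they are the same weekday.
(Oct 14, 1681 is a Tuesday; Aug 19, 1698 is a Tuesday.)

Yes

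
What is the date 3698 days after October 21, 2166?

+365 (one year) → Oct 21, 2167 (3333 left).
+366 (one year; includes Feb 29, 2168) → Oct 21, 2168 (2967 left).
+365 (one year) → Oct 21, 2169 (2602 left).
+365 (one year) → Oct 21, 2170 (2237 left).
+365 (one year) → Oct 21, 2171 (1872 left).
+366 (one year; includes Feb 29, 2172) → Oct 21, 2172 (1506 left).
+365 (one year) → Oct 21, 2173 (1141 left).
+365 (one year) → Oct 21, 2174 (776 left).
+365 (one year) → Oct 21, 2175 (411 left).
+366 (one year; includes Feb 29, 2176) → Oct 21, 2176 (45 left).
Oct has 31 days: +11 → Nov 1, 2176 (34 left).
Nov has 30 days: +30 → Dec 1, 2176 (4 left).
+4 → Dec 5, 2176.

December 5, 2176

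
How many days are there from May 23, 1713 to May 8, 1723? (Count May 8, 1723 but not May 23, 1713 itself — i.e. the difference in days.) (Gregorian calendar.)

May 23, 1713 → May 23, 1714: 365 days.
May 23, 1714 → May 23, 1715: 365 days.
May 23, 1715 → May 23, 1716: 366 days (Feb 29, 1716 is in that span).
May 23, 1716 → May 23, 1717: 365 days.
May 23, 1717 → May 23, 1718: 365 days.
May 23, 1718 → May 23, 1719: 365 days.
May 23, 1719 → May 23, 1720: 366 days (Feb 29, 1720 is in that span).
May 23, 1720 → May 23, 1721: 365 days.
May 23, 1721 → May 23, 1722: 365 days.
May 23, 1722 → Jun 23, 1722: 31 days (May has 31).
Jun 23, 1722 → Jul 23, 1722: 30 days (June has 30).
Jul 23, 1722 → Aug 23, 1722: 31 days (July has 31).
Aug 23, 1722 → Sep 23, 1722: 31 days (August has 31).
Sep 23, 1722 → Oct 23, 1722: 30 days (September has 30).
Oct 23, 1722 → Nov 23, 1722: 31 days (October has 31).
Nov 23, 1722 → Dec 23, 1722: 30 days (November has 30).
Dec 23, 1722 → Jan 23, 1723: 31 days (December has 31).
Jan 23, 1723 → Feb 23, 1723: 31 days (January has 31).
Feb 23, 1723 → Mar 23, 1723: 28 days (February has 28).
Mar 23, 1723 → Apr 23, 1723: 31 days (March has 31).
Apr 23, 1723 → May 8, 1723: 15 days.
Total: 3637 days.

3637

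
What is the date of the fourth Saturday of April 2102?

April 22, 2102

April 1, 2102 is a Saturday.
The first Saturday is therefore April 1 (same day).
The fourth Saturday is 1 + 3×7 = April 22.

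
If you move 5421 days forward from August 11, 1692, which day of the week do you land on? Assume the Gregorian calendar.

First find the weekday of Aug 11, 1692. Doomsday rule: the anchor day for the 1600s is Tuesday. For year 92: 92÷12 = 7 r 8, and 8÷4 = 2, so 7+8+2 = 17.
Tuesday + 17 ≡ Friday — that's 1692's doomsday.
In August the doomsday date is Aug 8.
Aug 11 is 3 days after Aug 8; 3 mod 7 = 3, so Friday + 3 = Monday.
5421 mod 7 = 3, so 5421 days after a Monday is Monday + 3 = Thursday.

Thursday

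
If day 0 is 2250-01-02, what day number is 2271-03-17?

Jan 2, 2250 → Jan 2, 2251: 365 days.
Jan 2, 2251 → Jan 2, 2252: 365 days.
Jan 2, 2252 → Jan 2, 2253: 366 days (Feb 29, 2252 is in that span).
Jan 2, 2253 → Jan 2, 2254: 365 days.
Jan 2, 2254 → Jan 2, 2255: 365 days.
Jan 2, 2255 → Jan 2, 2256: 365 days.
Jan 2, 2256 → Jan 2, 2257: 366 days (Feb 29, 2256 is in that span).
Jan 2, 2257 → Jan 2, 2258: 365 days.
Jan 2, 2258 → Jan 2, 2259: 365 days.
Jan 2, 2259 → Jan 2, 2260: 365 days.
Jan 2, 2260 → Jan 2, 2261: 366 days (Feb 29, 2260 is in that span).
Jan 2, 2261 → Jan 2, 2262: 365 days.
Jan 2, 2262 → Jan 2, 2263: 365 days.
Jan 2, 2263 → Jan 2, 2264: 365 days.
Jan 2, 2264 → Jan 2, 2265: 366 days (Feb 29, 2264 is in that span).
Jan 2, 2265 → Jan 2, 2266: 365 days.
Jan 2, 2266 → Jan 2, 2267: 365 days.
Jan 2, 2267 → Jan 2, 2268: 365 days.
Jan 2, 2268 → Jan 2, 2269: 366 days (Feb 29, 2268 is in that span).
Jan 2, 2269 → Jan 2, 2270: 365 days.
Jan 2, 2270 → Jan 2, 2271: 365 days.
Jan 2, 2271 → Feb 2, 2271: 31 days (January has 31).
Feb 2, 2271 → Mar 2, 2271: 28 days (February has 28).
Mar 2, 2271 → Mar 17, 2271: 15 days.
Total: 7744 days.

7744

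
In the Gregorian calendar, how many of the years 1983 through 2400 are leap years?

Multiples of 4 in [1983,2400]: 105.
Of those, multiples of 100: 5 (not leap unless ÷400).
Multiples of 400: 2.
Leap years = 105 − 5 + 2 = 102.

102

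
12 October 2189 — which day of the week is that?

Monday

January 1, 2189 is a Thursday.
Jan 1, 2189 → Feb 1, 2189: 31 days (January has 31).
Feb 1, 2189 → Mar 1, 2189: 28 days (February has 28).
Mar 1, 2189 → Apr 1, 2189: 31 days (March has 31).
Apr 1, 2189 → May 1, 2189: 30 days (April has 30).
May 1, 2189 → Jun 1, 2189: 31 days (May has 31).
Jun 1, 2189 → Jul 1, 2189: 30 days (June has 30).
Jul 1, 2189 → Aug 1, 2189: 31 days (July has 31).
Aug 1, 2189 → Sep 1, 2189: 31 days (August has 31).
Sep 1, 2189 → Oct 1, 2189: 30 days (September has 30).
Oct 1, 2189 → Oct 12, 2189: 11 days.
Total: 284 days.
284 mod 7 = 4, so Thursday + 4 = Monday.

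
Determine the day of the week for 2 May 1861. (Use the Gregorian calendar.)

January 1, 1861 is a Tuesday.
Jan 1, 1861 → Feb 1, 1861: 31 days (January has 31).
Feb 1, 1861 → Mar 1, 1861: 28 days (February has 28).
Mar 1, 1861 → Apr 1, 1861: 31 days (March has 31).
Apr 1, 1861 → May 1, 1861: 30 days (April has 30).
May 1, 1861 → May 2, 1861: 1 days.
Total: 121 days.
121 mod 7 = 2, so Tuesday + 2 = Thursday.

Thursday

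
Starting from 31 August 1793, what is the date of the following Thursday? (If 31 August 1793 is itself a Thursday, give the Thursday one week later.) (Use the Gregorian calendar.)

September 5, 1793

Aug 31, 1793 is a Saturday.
From Saturday to the next Thursday is 5 days.
Aug 31, 1793 + 5 = Sep 5, 1793.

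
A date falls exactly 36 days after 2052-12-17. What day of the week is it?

Wednesday

First find the weekday of Dec 17, 2052. Doomsday rule: the anchor day for the 2000s is Tuesday. For year 52: 52÷12 = 4 r 4, and 4÷4 = 1, so 4+4+1 = 9.
Tuesday + 9 ≡ Thursday — that's 2052's doomsday.
In December the doomsday date is Dec 12.
Dec 17 is 5 days after Dec 12; 5 mod 7 = 5, so Thursday + 5 = Tuesday.
36 mod 7 = 1, so 36 days after a Tuesday is Tuesday + 1 = Wednesday.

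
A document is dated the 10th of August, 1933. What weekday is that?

Doomsday rule: the anchor day for the 1900s is Wednesday. For year 33: 33÷12 = 2 r 9, and 9÷4 = 2, so 2+9+2 = 13.
Wednesday + 13 ≡ Tuesday — that's 1933's doomsday.
In August the doomsday date is Aug 8.
Aug 10 is 2 days after Aug 8; 2 mod 7 = 2, so Tuesday + 2 = Thursday.

Thursday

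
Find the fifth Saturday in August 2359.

August 1, 2359 is a Saturday.
The first Saturday is therefore August 1 (same day).
The fifth Saturday is 1 + 4×7 = August 29.

August 29, 2359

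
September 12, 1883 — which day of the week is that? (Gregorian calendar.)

Doomsday rule: the anchor day for the 1800s is Friday. For year 83: 83÷12 = 6 r 11, and 11÷4 = 2, so 6+11+2 = 19.
Friday + 19 ≡ Wednesday — that's 1883's doomsday.
In September the doomsday date is Sep 5.
Sep 12 is 7 days after Sep 5; 7 mod 7 = 0, so Wednesday + 0 = Wednesday.

Wednesday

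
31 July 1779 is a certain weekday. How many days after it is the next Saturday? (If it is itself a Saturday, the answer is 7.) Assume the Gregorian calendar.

7

Jul 31, 1779 is a Saturday.
From Saturday to the next Saturday is 7 days.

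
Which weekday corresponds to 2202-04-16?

Friday

January 1, 2202 is a Friday.
Jan 1, 2202 → Feb 1, 2202: 31 days (January has 31).
Feb 1, 2202 → Mar 1, 2202: 28 days (February has 28).
Mar 1, 2202 → Apr 1, 2202: 31 days (March has 31).
Apr 1, 2202 → Apr 16, 2202: 15 days.
Total: 105 days.
105 mod 7 = 0, so Friday + 0 = Friday.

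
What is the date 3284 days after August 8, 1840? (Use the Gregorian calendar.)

August 5, 1849

+365 (one year) → Aug 8, 1841 (2919 left).
+365 (one year) → Aug 8, 1842 (2554 left).
+365 (one year) → Aug 8, 1843 (2189 left).
+366 (one year; includes Feb 29, 1844) → Aug 8, 1844 (1823 left).
+365 (one year) → Aug 8, 1845 (1458 left).
+365 (one year) → Aug 8, 1846 (1093 left).
+365 (one year) → Aug 8, 1847 (728 left).
+366 (one year; includes Feb 29, 1848) → Aug 8, 1848 (362 left).
Aug has 31 days: +24 → Sep 1, 1848 (338 left).
Sep has 30 days: +30 → Oct 1, 1848 (308 left).
Oct has 31 days: +31 → Nov 1, 1848 (277 left).
Nov has 30 days: +30 → Dec 1, 1848 (247 left).
Dec has 31 days: +31 → Jan 1, 1849 (216 left).
Jan has 31 days: +31 → Feb 1, 1849 (185 left).
Feb has 28 days: +28 → Mar 1, 1849 (157 left).
Mar has 31 days: +31 → Apr 1, 1849 (126 left).
Apr has 30 days: +30 → May 1, 1849 (96 left).
May has 31 days: +31 → Jun 1, 1849 (65 left).
Jun has 30 days: +30 → Jul 1, 1849 (35 left).
Jul has 31 days: +31 → Aug 1, 1849 (4 left).
+4 → Aug 5, 1849.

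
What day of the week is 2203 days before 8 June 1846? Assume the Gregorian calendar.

Wednesday

Jun 8, 1846 is a Monday.
2203 mod 7 = 5, so 2203 days before a Monday is Monday − 5 = Wednesday.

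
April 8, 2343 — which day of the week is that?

Thursday

Doomsday rule: the anchor day for the 2300s is Wednesday. For year 43: 43÷12 = 3 r 7, and 7÷4 = 1, so 3+7+1 = 11.
Wednesday + 11 ≡ Sunday — that's 2343's doomsday.
In April the doomsday date is Apr 4.
Apr 8 is 4 days after Apr 4; 4 mod 7 = 4, so Sunday + 4 = Thursday.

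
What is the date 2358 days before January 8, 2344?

−365 (one year) → Jan 8, 2343 (1993 left).
−365 (one year) → Jan 8, 2342 (1628 left).
−365 (one year) → Jan 8, 2341 (1263 left).
−366 (one year; includes Feb 29, 2340) → Jan 8, 2340 (897 left).
−365 (one year) → Jan 8, 2339 (532 left).
−365 (one year) → Jan 8, 2338 (167 left).
−8 → Dec 31, 2337 (end of Dec, 31 days; 159 left).
−31 → Nov 30, 2337 (end of Nov, 30 days; 128 left).
−30 → Oct 31, 2337 (end of Oct, 31 days; 98 left).
−31 → Sep 30, 2337 (end of Sep, 30 days; 67 left).
−30 → Aug 31, 2337 (end of Aug, 31 days; 37 left).
−31 → Jul 31, 2337 (end of Jul, 31 days; 6 left).
−6 → Jul 25, 2337.

July 25, 2337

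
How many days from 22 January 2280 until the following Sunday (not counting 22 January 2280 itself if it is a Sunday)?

Jan 22, 2280 is a Thursday.
From Thursday to the next Sunday is 3 days.

3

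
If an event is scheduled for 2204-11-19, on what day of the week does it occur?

Monday

Doomsday rule: the anchor day for the 2200s is Friday. For year 04: 4÷12 = 0 r 4, and 4÷4 = 1, so 0+4+1 = 5.
Friday + 5 ≡ Wednesday — that's 2204's doomsday.
In November the doomsday date is Nov 7.
Nov 19 is 12 days after Nov 7; 12 mod 7 = 5, so Wednesday + 5 = Monday.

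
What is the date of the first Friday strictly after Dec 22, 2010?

December 24, 2010

Dec 22, 2010 is a Wednesday.
From Wednesday to the next Friday is 2 days.
Dec 22, 2010 + 2 = Dec 24, 2010.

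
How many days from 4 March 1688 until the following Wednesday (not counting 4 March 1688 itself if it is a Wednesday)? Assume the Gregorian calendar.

6

Mar 4, 1688 is a Thursday.
From Thursday to the next Wednesday is 6 days.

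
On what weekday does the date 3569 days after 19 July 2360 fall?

First find the weekday of Jul 19, 2360. Doomsday rule: the anchor day for the 2300s is Wednesday. For year 60: 60÷12 = 5 r 0, and 0÷4 = 0, so 5+0+0 = 5.
Wednesday + 5 ≡ Monday — that's 2360's doomsday.
In July the doomsday date is Jul 11.
Jul 19 is 8 days after Jul 11; 8 mod 7 = 1, so Monday + 1 = Tuesday.
3569 mod 7 = 6, so 3569 days after a Tuesday is Tuesday + 6 = Monday.

Monday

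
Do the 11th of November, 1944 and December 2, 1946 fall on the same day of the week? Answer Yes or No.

From Nov 11, 1944 to Dec 2, 1946 is 751 days.
751 mod 7 = 2, so they are different weekdays.
(Nov 11, 1944 is a Saturday; Dec 2, 1946 is a Monday.)

No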